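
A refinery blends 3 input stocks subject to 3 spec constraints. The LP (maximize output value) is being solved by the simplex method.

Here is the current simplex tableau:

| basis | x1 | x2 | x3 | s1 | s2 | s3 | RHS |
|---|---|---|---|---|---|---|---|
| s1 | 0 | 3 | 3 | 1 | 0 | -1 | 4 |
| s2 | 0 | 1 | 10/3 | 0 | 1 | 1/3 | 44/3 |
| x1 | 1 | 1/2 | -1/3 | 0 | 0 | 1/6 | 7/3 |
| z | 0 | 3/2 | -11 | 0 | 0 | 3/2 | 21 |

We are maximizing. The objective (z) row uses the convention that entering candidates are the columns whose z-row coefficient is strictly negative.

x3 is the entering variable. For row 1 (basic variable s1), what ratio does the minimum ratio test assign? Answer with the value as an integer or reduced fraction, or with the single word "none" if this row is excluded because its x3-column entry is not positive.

4/3

Ratio = RHS / (x3 entry) = 4 / 3 = 4/3.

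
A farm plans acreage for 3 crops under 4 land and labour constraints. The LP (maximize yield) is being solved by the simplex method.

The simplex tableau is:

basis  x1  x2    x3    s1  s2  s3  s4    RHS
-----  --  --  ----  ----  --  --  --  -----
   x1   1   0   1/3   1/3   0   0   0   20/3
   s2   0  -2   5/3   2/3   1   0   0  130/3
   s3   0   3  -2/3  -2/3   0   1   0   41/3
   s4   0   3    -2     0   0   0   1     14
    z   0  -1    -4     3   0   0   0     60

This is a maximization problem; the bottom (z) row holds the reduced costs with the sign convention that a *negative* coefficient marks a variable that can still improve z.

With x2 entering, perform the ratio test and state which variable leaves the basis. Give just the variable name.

s3

Ratios: row 1 (x1): entry 0 ≤ 0, skip; row 2 (s2): entry -2 ≤ 0, skip; row 3 (s3): (41/3)/3 = 41/9; row 4 (s4): 14/3 = 14/3.
Minimum ratio 41/9 is in the s3 row, so s3 leaves.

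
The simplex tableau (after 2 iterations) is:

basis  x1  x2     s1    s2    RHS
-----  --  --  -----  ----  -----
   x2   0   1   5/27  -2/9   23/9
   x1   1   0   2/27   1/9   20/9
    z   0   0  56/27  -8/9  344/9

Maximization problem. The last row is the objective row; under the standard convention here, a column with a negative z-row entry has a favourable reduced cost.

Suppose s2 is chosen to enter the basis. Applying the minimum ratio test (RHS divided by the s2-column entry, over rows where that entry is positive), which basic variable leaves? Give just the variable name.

Ratios: row 1 (x2): entry -2/9 ≤ 0, skip; row 2 (x1): (20/9)/(1/9) = 20.
Minimum ratio 20 is in the x1 row, so x1 leaves.

x1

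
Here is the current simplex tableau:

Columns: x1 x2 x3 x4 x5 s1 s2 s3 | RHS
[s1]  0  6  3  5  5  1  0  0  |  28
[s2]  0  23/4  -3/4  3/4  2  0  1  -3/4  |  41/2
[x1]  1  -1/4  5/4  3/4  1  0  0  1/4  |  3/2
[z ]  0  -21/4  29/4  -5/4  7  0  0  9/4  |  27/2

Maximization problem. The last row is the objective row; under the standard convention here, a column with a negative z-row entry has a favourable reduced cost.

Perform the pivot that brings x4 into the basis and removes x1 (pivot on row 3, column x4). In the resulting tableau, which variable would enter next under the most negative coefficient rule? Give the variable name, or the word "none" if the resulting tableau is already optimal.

x2

Pivot element 3/4. New z-row = old z-row − (-5/4)·(row 3/(3/4)).
Updated z-row coefficients: x1: 5/3, x2: -17/3, x3: 28/3, x4: 0, x5: 26/3, s1: 0, s2: 0, s3: 8/3.
The most negative is -17/3 in column x2, so x2 would enter next.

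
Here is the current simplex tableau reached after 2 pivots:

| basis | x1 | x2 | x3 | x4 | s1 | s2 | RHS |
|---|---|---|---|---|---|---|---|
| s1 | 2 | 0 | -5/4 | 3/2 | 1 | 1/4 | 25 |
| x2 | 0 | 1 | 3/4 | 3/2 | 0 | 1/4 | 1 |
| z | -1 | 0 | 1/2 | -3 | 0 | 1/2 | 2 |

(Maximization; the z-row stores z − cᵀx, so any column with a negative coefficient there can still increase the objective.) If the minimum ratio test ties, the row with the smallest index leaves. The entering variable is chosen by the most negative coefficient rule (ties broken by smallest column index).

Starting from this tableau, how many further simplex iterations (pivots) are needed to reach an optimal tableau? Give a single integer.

pivot: x4 in, x2 out → z = 4
pivot: x1 in, s1 out → z = 16
No improving column remains; optimal.

2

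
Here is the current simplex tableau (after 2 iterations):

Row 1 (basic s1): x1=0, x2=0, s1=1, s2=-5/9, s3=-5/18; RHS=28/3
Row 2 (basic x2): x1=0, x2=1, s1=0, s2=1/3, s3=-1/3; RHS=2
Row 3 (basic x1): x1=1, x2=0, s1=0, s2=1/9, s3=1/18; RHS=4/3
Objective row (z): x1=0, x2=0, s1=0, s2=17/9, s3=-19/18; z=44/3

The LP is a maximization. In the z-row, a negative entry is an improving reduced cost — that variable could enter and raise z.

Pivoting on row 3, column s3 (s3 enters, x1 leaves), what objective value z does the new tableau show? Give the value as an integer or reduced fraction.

Minimum ratio for s3: (4/3)/(1/18) = 24.
z changes by −(z-row coeff of s3)·ratio = −(-19/18)·24 = 76/3.
New z = 44/3 + (76/3) = 40.

40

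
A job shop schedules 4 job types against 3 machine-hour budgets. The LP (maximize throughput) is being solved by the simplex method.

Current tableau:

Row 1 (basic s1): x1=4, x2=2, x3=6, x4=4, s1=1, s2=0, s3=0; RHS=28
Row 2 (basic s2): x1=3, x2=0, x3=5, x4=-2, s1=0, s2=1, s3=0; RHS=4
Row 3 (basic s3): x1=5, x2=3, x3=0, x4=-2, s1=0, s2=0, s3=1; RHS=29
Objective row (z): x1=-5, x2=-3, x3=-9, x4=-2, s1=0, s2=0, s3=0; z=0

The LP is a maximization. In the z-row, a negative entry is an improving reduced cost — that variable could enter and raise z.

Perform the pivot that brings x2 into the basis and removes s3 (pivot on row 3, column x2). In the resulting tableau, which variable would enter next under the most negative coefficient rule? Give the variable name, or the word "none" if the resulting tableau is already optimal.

Pivot element 3. New z-row = old z-row − (-3)·(row 3/3).
Updated z-row coefficients: x1: 0, x2: 0, x3: -9, x4: -4, s1: 0, s2: 0, s3: 1.
The most negative is -9 in column x3, so x3 would enter next.

x3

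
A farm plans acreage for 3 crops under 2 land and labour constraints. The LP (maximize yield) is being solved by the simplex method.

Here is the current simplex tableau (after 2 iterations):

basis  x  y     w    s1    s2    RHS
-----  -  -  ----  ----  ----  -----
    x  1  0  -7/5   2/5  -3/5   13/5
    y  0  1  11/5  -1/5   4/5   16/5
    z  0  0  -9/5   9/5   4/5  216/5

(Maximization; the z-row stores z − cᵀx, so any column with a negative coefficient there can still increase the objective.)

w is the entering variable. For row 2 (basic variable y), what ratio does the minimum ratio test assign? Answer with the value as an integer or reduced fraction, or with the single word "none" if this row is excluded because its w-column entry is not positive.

16/11

Ratio = RHS / (w entry) = (16/5) / (11/5) = 16/11.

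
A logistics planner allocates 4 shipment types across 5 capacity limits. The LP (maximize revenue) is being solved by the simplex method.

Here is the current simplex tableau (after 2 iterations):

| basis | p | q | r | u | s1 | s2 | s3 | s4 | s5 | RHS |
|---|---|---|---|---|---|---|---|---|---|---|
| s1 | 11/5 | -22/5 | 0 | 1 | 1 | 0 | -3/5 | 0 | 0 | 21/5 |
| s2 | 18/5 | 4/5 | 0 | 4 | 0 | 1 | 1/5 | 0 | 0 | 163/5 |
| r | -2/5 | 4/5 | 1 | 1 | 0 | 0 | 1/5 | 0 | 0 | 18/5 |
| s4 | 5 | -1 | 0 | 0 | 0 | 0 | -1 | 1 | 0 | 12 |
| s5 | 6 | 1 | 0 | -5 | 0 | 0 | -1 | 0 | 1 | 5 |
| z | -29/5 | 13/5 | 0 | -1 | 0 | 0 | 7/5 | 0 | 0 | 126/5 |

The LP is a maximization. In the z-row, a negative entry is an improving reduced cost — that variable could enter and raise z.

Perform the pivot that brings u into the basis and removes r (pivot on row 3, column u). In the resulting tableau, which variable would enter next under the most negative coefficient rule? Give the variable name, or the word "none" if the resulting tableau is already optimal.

Pivot element 1. New z-row = old z-row − (-1)·(row 3/1).
Updated z-row coefficients: p: -31/5, q: 17/5, r: 1, u: 0, s1: 0, s2: 0, s3: 8/5, s4: 0, s5: 0.
The most negative is -31/5 in column p, so p would enter next.

p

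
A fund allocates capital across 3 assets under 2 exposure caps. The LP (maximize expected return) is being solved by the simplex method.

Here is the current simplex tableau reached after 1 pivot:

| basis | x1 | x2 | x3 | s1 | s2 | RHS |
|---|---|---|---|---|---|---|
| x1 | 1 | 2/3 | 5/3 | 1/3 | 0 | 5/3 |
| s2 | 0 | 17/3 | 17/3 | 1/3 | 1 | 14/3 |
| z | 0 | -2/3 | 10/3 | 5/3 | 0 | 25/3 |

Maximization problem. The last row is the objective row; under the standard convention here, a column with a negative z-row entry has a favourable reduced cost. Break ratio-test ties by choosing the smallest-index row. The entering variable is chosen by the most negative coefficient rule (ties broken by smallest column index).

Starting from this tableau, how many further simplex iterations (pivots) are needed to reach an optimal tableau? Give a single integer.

1

pivot: x2 in, s2 out → z = 151/17
No improving column remains; optimal.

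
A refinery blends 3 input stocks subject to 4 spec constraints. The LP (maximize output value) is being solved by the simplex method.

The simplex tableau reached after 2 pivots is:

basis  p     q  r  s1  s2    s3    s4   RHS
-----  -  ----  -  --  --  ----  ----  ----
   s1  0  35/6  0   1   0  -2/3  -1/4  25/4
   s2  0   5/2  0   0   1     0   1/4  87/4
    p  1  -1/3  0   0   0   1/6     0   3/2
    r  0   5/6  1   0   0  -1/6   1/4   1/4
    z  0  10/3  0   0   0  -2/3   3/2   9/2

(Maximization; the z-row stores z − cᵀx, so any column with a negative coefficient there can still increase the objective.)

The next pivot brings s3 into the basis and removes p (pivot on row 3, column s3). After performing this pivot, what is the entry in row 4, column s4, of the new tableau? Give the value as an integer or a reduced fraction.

1/4

Pivot element is row 3, column s3: 1/6.
Normalize row 3: new (row 3, s4) = 0/(1/6) = 0.
row 4 ← row 4 − (-1/6)·(new row 3): 1/4 − (-1/6)·0 = 1/4.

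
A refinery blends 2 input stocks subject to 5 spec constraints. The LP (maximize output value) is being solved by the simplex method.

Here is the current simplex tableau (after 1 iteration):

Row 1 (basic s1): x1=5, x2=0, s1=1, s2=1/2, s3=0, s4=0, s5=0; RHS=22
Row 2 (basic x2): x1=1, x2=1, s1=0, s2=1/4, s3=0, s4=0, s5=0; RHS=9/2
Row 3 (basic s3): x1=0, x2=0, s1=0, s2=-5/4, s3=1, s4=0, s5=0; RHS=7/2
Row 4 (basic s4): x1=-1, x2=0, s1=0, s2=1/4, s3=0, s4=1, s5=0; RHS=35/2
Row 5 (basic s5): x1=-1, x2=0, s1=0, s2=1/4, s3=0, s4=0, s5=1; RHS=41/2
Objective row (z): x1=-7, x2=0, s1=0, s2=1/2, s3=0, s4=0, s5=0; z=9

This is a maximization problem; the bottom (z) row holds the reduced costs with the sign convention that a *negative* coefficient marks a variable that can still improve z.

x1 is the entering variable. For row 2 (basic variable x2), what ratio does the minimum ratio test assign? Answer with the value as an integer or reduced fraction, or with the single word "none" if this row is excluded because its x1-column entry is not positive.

Ratio = RHS / (x1 entry) = (9/2) / 1 = 9/2.

9/2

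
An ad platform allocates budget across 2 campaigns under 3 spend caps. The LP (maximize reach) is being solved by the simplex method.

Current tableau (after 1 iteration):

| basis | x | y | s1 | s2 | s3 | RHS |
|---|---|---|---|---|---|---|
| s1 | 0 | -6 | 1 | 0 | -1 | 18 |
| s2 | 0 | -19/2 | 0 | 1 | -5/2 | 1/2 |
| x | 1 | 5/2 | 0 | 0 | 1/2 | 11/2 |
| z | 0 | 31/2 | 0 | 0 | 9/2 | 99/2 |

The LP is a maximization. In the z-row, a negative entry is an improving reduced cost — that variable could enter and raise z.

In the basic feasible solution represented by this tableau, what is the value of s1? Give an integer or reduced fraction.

18

s1 is basic (row 1); its value is the RHS of that row: 18.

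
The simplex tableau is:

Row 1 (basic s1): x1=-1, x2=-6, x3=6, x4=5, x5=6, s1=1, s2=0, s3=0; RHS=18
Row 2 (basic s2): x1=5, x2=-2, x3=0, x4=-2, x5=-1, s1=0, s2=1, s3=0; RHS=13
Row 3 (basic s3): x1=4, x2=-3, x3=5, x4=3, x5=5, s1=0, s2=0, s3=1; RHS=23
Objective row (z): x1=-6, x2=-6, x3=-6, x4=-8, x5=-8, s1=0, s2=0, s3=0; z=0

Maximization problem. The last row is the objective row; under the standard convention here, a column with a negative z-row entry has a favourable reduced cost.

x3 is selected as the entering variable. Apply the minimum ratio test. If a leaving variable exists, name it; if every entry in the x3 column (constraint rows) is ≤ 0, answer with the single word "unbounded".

s1

Ratios: row 1 (s1): 18/6 = 3; row 2 (s2): entry 0 ≤ 0, skip; row 3 (s3): 23/5 = 23/5.
Minimum ratio is in the s1 row, so s1 leaves.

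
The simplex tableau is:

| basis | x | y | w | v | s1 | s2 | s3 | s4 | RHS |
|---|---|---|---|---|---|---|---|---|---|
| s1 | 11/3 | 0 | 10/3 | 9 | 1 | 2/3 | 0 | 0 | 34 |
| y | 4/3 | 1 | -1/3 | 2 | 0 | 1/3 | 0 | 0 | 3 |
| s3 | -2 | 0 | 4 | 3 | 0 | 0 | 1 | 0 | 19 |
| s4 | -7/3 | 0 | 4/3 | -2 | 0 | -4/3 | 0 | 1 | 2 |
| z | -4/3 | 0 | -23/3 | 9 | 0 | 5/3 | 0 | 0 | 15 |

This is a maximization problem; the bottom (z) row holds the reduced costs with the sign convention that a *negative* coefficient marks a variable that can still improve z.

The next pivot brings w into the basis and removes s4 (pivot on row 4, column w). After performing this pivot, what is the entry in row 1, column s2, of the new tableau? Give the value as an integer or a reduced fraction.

4

Pivot element is row 4, column w: 4/3.
Normalize row 4: new (row 4, s2) = (-4/3)/(4/3) = -1.
row 1 ← row 1 − (10/3)·(new row 4): 2/3 − (10/3)·(-1) = 4.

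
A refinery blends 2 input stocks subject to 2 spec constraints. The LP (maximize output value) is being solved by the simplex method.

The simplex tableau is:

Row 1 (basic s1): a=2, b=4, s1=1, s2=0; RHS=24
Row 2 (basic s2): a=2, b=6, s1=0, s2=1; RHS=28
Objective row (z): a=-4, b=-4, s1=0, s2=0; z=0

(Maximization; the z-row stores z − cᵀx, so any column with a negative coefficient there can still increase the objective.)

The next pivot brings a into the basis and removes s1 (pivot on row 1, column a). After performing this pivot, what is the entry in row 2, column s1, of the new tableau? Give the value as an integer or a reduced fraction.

-1

Pivot element is row 1, column a: 2.
Normalize row 1: new (row 1, s1) = 1/2 = 1/2.
row 2 ← row 2 − 2·(new row 1): 0 − 2·(1/2) = -1.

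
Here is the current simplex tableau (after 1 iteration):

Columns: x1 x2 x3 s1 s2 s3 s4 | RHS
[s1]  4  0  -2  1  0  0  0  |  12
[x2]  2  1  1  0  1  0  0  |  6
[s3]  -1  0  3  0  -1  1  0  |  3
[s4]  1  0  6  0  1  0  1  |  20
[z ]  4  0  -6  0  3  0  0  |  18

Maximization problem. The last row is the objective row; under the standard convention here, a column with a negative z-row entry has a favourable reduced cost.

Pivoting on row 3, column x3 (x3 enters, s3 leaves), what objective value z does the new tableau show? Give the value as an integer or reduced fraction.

Minimum ratio for x3: 3/3 = 1.
z changes by −(z-row coeff of x3)·ratio = −(-6)·1 = 6.
New z = 18 + 6 = 24.

24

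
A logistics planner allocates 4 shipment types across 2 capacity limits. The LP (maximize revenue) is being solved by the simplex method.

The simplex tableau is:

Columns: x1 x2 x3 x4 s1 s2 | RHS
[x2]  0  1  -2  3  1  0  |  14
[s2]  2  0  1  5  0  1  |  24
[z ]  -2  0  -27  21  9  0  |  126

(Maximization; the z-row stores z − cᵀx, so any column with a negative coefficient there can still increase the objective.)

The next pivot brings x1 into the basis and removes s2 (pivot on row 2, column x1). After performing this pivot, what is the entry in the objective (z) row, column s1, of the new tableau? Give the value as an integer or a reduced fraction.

9

Pivot element is row 2, column x1: 2.
Normalize row 2: new (row 2, s1) = 0/2 = 0.
z-row ← z-row − (-2)·(new row 2): 9 − (-2)·0 = 9.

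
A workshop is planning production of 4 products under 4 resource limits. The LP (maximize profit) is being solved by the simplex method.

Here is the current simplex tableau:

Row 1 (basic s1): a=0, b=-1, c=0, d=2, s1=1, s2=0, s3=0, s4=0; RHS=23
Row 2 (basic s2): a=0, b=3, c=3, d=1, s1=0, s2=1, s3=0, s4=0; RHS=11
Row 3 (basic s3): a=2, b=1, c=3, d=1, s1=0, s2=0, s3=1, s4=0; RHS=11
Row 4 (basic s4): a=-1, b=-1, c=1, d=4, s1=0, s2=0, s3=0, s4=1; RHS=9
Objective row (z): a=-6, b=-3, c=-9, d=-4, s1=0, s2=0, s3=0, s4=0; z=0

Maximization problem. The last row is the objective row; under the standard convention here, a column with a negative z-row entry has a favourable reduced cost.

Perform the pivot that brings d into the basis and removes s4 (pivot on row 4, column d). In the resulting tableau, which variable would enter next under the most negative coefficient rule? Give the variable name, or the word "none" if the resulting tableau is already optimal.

Pivot element 4. New z-row = old z-row − (-4)·(row 4/4).
Updated z-row coefficients: a: -7, b: -4, c: -8, d: 0, s1: 0, s2: 0, s3: 0, s4: 1.
The most negative is -8 in column c, so c would enter next.

c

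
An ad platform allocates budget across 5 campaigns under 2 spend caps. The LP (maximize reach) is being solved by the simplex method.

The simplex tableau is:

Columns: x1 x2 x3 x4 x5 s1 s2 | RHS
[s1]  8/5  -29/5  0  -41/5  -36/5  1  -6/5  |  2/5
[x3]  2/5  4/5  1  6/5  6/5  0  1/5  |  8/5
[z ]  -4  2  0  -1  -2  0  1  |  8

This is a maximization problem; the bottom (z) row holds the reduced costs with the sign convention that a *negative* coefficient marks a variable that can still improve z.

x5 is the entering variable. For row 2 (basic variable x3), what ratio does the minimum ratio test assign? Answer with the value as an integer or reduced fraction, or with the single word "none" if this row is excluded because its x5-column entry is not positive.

Ratio = RHS / (x5 entry) = (8/5) / (6/5) = 4/3.

4/3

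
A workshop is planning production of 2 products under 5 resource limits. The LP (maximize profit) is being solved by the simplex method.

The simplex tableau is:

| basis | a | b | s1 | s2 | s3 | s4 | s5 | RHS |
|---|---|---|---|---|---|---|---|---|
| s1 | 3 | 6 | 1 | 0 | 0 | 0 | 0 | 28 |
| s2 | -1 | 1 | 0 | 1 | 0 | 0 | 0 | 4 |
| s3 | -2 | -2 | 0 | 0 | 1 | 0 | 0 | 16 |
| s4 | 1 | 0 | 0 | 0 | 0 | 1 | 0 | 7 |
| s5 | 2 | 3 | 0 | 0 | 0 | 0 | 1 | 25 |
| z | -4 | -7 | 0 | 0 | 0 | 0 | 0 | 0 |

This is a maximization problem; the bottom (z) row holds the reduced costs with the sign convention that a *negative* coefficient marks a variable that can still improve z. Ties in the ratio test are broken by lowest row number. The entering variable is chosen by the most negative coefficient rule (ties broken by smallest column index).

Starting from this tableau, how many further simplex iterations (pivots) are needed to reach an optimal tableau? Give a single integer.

3

pivot: b in, s2 out → z = 28
pivot: a in, s1 out → z = 296/9
pivot: s2 in, s4 out → z = 217/6
No improving column remains; optimal.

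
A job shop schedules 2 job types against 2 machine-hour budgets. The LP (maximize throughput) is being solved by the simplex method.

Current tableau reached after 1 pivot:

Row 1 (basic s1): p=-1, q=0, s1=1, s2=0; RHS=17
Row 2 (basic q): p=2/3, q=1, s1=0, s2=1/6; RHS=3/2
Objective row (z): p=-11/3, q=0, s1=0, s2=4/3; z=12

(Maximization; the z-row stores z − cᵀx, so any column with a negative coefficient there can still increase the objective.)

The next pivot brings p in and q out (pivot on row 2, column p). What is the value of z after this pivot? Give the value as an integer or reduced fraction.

Minimum ratio for p: (3/2)/(2/3) = 9/4.
z changes by −(z-row coeff of p)·ratio = −(-11/3)·(9/4) = 33/4.
New z = 12 + (33/4) = 81/4.

81/4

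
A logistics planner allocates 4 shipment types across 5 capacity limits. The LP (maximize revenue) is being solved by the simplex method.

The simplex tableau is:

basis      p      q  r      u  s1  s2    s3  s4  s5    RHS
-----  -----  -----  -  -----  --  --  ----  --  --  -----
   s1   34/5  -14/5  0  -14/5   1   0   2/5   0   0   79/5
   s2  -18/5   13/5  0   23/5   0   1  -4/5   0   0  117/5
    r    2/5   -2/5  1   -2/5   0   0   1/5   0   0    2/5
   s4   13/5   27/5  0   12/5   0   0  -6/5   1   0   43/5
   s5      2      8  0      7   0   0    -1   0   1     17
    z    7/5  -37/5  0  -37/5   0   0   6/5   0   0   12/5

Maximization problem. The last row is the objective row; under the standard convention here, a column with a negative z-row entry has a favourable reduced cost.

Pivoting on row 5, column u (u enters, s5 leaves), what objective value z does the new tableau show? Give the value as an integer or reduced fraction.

Minimum ratio for u: 17/7 = 17/7.
z changes by −(z-row coeff of u)·ratio = −(-37/5)·(17/7) = 629/35.
New z = 12/5 + (629/35) = 713/35.

713/35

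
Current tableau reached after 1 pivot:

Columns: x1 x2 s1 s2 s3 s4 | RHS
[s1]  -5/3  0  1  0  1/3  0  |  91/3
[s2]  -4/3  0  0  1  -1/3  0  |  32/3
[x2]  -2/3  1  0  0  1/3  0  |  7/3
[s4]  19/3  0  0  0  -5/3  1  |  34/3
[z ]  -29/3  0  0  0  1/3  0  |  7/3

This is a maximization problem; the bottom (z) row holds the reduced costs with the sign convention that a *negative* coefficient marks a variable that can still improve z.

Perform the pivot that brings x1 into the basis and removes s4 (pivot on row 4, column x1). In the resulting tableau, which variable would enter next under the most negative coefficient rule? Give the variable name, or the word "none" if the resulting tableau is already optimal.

s3

Pivot element 19/3. New z-row = old z-row − (-29/3)·(row 4/(19/3)).
Updated z-row coefficients: x1: 0, x2: 0, s1: 0, s2: 0, s3: -42/19, s4: 29/19.
The most negative is -42/19 in column s3, so s3 would enter next.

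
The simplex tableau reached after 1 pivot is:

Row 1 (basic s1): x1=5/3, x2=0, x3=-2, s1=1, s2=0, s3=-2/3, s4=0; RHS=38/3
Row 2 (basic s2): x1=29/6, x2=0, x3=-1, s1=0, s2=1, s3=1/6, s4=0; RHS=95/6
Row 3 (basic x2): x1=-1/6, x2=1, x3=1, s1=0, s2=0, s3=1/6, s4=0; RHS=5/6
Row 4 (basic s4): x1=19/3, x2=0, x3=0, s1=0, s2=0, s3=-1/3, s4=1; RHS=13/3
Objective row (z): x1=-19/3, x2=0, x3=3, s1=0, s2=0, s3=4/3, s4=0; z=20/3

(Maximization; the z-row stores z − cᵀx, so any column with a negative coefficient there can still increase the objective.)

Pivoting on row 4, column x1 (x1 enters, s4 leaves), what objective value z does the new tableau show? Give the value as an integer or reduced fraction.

Minimum ratio for x1: (13/3)/(19/3) = 13/19.
z changes by −(z-row coeff of x1)·ratio = −(-19/3)·(13/19) = 13/3.
New z = 20/3 + (13/3) = 11.

11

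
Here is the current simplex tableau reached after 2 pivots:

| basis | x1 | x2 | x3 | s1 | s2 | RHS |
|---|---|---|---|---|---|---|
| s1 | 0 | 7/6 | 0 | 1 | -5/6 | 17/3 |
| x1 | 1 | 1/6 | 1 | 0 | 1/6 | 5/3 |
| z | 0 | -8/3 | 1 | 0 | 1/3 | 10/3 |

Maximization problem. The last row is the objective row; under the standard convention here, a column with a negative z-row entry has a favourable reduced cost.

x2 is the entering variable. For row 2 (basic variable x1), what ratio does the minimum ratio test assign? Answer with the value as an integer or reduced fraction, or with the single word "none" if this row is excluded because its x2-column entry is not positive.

10

Ratio = RHS / (x2 entry) = (5/3) / (1/6) = 10.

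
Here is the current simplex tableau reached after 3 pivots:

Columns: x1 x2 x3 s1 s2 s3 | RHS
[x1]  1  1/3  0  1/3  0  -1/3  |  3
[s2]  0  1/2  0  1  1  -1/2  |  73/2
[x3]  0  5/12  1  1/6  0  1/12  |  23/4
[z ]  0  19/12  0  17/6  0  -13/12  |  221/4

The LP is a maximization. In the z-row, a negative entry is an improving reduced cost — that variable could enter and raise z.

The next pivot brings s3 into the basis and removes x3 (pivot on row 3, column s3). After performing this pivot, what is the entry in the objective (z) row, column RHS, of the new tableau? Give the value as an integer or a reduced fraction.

Pivot element is row 3, column s3: 1/12.
Normalize row 3: new (row 3, RHS) = (23/4)/(1/12) = 69.
z-row ← z-row − (-13/12)·(new row 3): 221/4 − (-13/12)·69 = 130.

130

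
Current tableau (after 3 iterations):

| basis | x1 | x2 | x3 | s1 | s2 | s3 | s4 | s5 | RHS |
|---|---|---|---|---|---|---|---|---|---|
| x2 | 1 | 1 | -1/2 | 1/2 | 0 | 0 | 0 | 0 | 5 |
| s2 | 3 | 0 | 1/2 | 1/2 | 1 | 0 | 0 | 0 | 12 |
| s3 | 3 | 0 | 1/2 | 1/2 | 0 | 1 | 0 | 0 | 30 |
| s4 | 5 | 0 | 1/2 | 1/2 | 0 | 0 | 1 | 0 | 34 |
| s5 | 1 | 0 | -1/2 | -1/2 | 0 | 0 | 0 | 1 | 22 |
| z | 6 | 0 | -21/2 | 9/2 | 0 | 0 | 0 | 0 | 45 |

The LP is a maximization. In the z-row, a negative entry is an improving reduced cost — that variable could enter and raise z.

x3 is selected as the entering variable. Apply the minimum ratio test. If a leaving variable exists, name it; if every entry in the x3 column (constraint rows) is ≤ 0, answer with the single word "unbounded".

s2

Ratios: row 1 (x2): entry -1/2 ≤ 0, skip; row 2 (s2): 12/(1/2) = 24; row 3 (s3): 30/(1/2) = 60; row 4 (s4): 34/(1/2) = 68; row 5 (s5): entry -1/2 ≤ 0, skip.
Minimum ratio is in the s2 row, so s2 leaves.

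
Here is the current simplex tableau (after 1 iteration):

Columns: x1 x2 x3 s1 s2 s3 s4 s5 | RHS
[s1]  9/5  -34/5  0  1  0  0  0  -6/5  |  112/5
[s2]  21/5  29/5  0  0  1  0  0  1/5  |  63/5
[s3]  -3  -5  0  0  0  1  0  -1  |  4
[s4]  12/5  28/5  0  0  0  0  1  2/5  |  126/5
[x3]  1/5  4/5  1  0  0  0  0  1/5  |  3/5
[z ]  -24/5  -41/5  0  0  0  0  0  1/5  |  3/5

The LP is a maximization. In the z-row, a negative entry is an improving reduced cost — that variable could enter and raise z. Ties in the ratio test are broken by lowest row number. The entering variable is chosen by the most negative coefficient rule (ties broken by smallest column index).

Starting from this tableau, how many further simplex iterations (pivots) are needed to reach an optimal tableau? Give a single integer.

2

pivot: x2 in, x3 out → z = 27/4
pivot: x1 in, s2 out → z = 15
No improving column remains; optimal.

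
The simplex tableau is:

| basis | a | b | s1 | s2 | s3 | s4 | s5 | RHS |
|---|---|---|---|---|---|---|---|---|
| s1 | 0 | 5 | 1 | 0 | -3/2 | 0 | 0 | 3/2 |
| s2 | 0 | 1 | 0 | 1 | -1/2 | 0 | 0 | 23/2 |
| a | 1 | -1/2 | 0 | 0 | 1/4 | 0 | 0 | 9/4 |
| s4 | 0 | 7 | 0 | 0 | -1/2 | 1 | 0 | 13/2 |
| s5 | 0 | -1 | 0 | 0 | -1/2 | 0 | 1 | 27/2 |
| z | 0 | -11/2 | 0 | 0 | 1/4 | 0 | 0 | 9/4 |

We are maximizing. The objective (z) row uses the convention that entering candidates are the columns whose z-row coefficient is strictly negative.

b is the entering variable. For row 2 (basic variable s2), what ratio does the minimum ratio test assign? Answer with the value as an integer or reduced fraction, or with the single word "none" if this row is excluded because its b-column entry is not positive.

23/2

Ratio = RHS / (b entry) = (23/2) / 1 = 23/2.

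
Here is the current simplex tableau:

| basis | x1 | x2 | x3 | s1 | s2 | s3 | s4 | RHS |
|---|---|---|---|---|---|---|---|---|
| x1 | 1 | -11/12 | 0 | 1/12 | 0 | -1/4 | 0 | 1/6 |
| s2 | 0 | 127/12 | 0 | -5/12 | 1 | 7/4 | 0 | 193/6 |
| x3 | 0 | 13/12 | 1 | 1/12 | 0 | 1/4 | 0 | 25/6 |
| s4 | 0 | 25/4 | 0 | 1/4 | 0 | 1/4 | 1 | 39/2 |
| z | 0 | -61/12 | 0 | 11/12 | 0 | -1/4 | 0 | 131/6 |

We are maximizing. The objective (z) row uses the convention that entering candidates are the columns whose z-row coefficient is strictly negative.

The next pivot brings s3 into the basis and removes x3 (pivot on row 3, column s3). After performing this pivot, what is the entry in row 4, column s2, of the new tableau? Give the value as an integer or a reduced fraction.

0

Pivot element is row 3, column s3: 1/4.
Normalize row 3: new (row 3, s2) = 0/(1/4) = 0.
row 4 ← row 4 − (1/4)·(new row 3): 0 − (1/4)·0 = 0.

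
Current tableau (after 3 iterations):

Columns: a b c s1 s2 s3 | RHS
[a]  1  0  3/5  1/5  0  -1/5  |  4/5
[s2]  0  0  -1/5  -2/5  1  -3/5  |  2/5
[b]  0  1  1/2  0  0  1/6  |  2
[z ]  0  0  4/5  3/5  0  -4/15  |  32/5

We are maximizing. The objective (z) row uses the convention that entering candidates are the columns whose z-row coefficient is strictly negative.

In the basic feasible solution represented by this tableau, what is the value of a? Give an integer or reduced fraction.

a is basic (row 1); its value is the RHS of that row: 4/5.

4/5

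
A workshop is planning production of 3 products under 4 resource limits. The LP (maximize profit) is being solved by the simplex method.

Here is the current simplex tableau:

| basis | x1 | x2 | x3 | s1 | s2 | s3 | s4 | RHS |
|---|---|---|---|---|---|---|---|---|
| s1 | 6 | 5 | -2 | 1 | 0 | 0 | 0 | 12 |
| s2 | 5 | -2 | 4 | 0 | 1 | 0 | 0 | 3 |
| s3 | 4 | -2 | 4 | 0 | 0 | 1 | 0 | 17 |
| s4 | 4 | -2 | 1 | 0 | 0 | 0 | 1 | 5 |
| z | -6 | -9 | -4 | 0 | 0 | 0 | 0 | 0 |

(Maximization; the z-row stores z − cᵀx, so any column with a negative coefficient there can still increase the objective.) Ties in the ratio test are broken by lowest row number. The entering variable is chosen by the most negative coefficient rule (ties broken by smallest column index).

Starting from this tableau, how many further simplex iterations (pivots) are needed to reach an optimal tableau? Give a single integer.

2

pivot: x2 in, s1 out → z = 108/5
pivot: x3 in, s2 out → z = 321/8
No improving column remains; optimal.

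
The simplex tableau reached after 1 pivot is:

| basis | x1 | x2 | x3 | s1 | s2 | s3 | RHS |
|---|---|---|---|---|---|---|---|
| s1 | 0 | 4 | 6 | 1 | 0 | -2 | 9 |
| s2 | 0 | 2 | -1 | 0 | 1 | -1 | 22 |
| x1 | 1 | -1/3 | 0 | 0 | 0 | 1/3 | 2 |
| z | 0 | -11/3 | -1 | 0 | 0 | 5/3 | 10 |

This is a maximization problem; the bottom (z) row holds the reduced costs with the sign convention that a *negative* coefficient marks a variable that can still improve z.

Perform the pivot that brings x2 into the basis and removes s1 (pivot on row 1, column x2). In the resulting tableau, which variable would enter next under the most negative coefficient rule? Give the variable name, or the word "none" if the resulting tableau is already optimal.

Pivot element 4. New z-row = old z-row − (-11/3)·(row 1/4).
Updated z-row coefficients: x1: 0, x2: 0, x3: 9/2, s1: 11/12, s2: 0, s3: -1/6.
The most negative is -1/6 in column s3, so s3 would enter next.

s3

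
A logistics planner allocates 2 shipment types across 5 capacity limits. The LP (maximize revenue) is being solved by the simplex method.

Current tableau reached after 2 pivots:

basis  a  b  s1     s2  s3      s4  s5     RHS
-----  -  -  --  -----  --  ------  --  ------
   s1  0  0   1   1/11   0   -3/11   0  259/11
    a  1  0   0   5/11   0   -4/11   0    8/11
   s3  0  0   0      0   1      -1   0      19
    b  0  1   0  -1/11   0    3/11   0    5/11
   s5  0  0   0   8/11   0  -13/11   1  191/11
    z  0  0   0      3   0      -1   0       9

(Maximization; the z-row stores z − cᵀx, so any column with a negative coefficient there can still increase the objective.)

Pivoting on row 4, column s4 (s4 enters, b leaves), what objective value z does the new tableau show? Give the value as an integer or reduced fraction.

32/3

Minimum ratio for s4: (5/11)/(3/11) = 5/3.
z changes by −(z-row coeff of s4)·ratio = −(-1)·(5/3) = 5/3.
New z = 9 + (5/3) = 32/3.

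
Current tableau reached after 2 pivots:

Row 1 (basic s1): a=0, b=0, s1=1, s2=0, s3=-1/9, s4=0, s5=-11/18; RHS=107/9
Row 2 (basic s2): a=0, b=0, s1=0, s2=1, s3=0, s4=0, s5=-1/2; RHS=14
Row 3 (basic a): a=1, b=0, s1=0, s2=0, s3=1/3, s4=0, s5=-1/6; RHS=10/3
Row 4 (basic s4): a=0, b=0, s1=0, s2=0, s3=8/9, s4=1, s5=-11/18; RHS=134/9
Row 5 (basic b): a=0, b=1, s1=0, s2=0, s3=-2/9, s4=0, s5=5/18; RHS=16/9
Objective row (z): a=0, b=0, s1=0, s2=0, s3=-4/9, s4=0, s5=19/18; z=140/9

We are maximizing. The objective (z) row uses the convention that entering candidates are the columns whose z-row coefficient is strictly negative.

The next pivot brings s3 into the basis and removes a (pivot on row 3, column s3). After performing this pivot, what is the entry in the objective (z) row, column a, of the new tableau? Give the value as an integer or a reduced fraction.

4/3

Pivot element is row 3, column s3: 1/3.
Normalize row 3: new (row 3, a) = 1/(1/3) = 3.
z-row ← z-row − (-4/9)·(new row 3): 0 − (-4/9)·3 = 4/3.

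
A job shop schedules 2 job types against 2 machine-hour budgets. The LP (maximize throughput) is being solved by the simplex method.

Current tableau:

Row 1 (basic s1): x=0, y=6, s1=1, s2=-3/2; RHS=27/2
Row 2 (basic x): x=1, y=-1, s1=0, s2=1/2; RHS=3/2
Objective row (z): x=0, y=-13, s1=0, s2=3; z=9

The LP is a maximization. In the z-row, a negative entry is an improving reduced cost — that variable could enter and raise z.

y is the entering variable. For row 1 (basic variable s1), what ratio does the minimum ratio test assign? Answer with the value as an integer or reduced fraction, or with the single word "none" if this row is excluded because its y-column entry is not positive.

Ratio = RHS / (y entry) = (27/2) / 6 = 9/4.

9/4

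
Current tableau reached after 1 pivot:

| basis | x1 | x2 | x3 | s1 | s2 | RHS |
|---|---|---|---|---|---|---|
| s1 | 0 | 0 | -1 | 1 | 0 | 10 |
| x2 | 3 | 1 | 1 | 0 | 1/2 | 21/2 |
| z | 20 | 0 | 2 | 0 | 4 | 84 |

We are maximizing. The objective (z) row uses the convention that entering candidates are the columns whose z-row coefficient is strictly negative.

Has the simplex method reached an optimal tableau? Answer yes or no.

yes

No objective-row coefficient is strictly negative, so no entering variable exists; the tableau is optimal.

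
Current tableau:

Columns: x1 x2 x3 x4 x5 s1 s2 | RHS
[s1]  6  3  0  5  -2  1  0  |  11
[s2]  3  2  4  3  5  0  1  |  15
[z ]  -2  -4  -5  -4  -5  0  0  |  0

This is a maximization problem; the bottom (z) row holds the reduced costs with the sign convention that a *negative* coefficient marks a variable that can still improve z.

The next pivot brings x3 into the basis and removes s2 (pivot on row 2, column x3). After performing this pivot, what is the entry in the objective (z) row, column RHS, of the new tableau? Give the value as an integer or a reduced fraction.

Pivot element is row 2, column x3: 4.
Normalize row 2: new (row 2, RHS) = 15/4 = 15/4.
z-row ← z-row − (-5)·(new row 2): 0 − (-5)·(15/4) = 75/4.

75/4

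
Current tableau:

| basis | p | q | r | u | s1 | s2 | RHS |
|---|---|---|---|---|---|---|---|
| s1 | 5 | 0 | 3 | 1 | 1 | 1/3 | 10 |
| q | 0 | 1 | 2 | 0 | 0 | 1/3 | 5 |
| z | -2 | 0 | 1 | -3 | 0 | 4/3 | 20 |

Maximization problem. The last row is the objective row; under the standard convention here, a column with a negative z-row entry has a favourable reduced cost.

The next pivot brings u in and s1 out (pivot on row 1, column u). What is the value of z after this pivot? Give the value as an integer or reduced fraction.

Minimum ratio for u: 10/1 = 10.
z changes by −(z-row coeff of u)·ratio = −(-3)·10 = 30.
New z = 20 + 30 = 50.

50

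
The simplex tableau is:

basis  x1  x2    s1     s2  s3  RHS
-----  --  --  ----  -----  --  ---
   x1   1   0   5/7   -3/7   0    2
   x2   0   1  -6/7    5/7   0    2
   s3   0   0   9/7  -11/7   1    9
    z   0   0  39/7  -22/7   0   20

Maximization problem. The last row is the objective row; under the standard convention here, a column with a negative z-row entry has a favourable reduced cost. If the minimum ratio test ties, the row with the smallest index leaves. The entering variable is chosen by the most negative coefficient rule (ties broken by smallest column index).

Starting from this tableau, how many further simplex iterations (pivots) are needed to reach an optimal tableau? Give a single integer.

pivot: s2 in, x2 out → z = 144/5
No improving column remains; optimal.

1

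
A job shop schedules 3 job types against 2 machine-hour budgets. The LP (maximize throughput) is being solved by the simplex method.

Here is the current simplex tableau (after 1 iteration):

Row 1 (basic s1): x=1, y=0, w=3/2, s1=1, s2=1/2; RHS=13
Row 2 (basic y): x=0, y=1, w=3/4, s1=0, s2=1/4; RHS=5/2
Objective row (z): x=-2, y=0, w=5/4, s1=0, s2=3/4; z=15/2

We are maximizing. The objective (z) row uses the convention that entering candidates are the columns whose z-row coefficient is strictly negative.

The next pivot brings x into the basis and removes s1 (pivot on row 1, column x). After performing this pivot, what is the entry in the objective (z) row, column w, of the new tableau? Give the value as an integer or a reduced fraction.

17/4

Pivot element is row 1, column x: 1.
Normalize row 1: new (row 1, w) = (3/2)/1 = 3/2.
z-row ← z-row − (-2)·(new row 1): 5/4 − (-2)·(3/2) = 17/4.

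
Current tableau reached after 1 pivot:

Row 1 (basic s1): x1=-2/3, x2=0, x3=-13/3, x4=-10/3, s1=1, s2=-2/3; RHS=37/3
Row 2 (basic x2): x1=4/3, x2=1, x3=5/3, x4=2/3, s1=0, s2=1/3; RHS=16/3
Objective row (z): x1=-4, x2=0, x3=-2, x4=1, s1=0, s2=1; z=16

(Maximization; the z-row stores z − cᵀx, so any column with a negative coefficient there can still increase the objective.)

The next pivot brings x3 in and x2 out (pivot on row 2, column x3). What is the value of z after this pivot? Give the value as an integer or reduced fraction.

Minimum ratio for x3: (16/3)/(5/3) = 16/5.
z changes by −(z-row coeff of x3)·ratio = −(-2)·(16/5) = 32/5.
New z = 16 + (32/5) = 112/5.

112/5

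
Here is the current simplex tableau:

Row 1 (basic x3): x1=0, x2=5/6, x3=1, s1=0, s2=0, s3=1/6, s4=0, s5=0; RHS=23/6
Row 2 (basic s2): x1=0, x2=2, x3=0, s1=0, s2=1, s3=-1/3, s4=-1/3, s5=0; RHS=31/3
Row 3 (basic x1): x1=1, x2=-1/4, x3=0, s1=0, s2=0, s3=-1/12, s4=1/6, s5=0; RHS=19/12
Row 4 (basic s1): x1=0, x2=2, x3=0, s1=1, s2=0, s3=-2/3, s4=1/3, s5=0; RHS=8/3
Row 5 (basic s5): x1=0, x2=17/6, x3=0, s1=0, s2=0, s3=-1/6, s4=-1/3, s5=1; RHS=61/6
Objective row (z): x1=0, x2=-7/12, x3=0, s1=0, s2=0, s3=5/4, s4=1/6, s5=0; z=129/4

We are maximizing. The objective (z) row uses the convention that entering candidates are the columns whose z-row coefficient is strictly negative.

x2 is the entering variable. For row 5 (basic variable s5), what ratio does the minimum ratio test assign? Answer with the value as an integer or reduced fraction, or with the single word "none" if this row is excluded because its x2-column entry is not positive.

61/17

Ratio = RHS / (x2 entry) = (61/6) / (17/6) = 61/17.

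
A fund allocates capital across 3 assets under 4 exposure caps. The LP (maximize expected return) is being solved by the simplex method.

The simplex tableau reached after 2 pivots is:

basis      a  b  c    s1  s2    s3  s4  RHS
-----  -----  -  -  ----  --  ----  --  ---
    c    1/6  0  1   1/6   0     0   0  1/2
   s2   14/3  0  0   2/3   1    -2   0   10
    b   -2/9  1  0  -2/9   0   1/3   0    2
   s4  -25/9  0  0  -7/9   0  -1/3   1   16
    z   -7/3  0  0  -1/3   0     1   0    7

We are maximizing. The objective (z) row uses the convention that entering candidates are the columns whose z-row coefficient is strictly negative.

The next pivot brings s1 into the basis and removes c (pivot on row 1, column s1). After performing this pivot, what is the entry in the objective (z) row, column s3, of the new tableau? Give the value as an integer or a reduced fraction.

Pivot element is row 1, column s1: 1/6.
Normalize row 1: new (row 1, s3) = 0/(1/6) = 0.
z-row ← z-row − (-1/3)·(new row 1): 1 − (-1/3)·0 = 1.

1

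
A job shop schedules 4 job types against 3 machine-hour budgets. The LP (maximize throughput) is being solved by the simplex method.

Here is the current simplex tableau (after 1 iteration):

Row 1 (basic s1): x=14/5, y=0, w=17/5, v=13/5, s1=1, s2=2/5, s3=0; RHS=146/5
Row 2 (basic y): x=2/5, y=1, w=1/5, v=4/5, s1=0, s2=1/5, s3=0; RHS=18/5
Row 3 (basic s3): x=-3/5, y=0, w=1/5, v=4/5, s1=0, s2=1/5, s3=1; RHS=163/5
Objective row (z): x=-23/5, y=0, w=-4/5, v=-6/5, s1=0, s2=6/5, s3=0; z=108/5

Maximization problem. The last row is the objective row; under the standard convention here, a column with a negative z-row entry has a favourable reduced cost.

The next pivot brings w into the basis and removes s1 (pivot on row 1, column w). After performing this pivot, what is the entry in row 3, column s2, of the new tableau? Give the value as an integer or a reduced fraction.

Pivot element is row 1, column w: 17/5.
Normalize row 1: new (row 1, s2) = (2/5)/(17/5) = 2/17.
row 3 ← row 3 − (1/5)·(new row 1): 1/5 − (1/5)·(2/17) = 3/17.

3/17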